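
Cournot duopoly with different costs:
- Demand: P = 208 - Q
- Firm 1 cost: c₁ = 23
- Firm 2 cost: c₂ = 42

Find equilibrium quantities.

q₁* = 68.0, q₂* = 49.0

Work:
Reaction: q₁ = (208 - 23 - q₂)/2
Reaction: q₂ = (208 - 42 - q₁)/2
Solve simultaneously:
q₁* = (208 - 2×23 + 42)/3 = 68.0
q₂* = (208 - 2×42 + 23)/3 = 49.0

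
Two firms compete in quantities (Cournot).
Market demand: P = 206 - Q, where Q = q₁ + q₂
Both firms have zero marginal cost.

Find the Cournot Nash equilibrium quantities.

q₁* = q₂* = 68.67; P* = 68.67

Work:
Profit: π_i = P·q_i = (a - q_i - q_j)·q_i
FOC: ∂π_i/∂q_i = a - 2q_i - q_j = 0
Reaction function: q_i = (206 - q_j)/2
Symmetry: q* = 206/3 = 68.67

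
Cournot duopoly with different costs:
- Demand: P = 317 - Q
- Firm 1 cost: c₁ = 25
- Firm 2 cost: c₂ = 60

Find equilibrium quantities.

q₁* = 109.0, q₂* = 74.0

Work:
Reaction: q₁ = (317 - 25 - q₂)/2
Reaction: q₂ = (317 - 60 - q₁)/2
Solve simultaneously:
q₁* = (317 - 2×25 + 60)/3 = 109.0
q₂* = (317 - 2×60 + 25)/3 = 74.0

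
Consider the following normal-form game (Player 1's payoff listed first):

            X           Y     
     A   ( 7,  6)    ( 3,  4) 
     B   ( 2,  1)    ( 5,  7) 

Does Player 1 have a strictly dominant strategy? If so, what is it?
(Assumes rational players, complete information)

No strictly dominant strategy exists for Player 1

Work:
A strategy strictly dominates another if it gives a strictly higher payoff against every opponent action. Compare each pair of P1's strategies column-by-column:
  A vs B: [7 vs 2, 3 vs 5] → A does not strictly dominate B (column Y: 3 ≤ 5)
  B vs A: [2 vs 7, 5 vs 3] → B does not strictly dominate A (column X: 2 ≤ 7)
No single strategy strictly dominates all others → no strictly dominant strategy.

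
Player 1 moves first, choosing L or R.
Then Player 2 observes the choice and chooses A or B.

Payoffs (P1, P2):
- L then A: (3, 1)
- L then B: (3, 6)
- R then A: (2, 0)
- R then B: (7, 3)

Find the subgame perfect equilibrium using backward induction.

P1 plays R, P2 plays B after L and B after R; Payoff (7, 3)

Work:
Backward induction:
After L: P2 chooses B → P1 gets 3
After R: P2 chooses B → P1 gets 7
P1 chooses R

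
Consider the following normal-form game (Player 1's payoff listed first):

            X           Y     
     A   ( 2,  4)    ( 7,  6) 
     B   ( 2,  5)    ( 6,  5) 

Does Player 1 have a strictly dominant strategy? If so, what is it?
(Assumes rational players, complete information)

No strictly dominant strategy exists for Player 1

Work:
A strategy strictly dominates another if it gives a strictly higher payoff against every opponent action. Compare each pair of P1's strategies column-by-column:
  A vs B: [2 vs 2, 7 vs 6] → A does not strictly dominate B (column X: 2 ≤ 2)
  B vs A: [2 vs 2, 6 vs 7] → B does not strictly dominate A (column X: 2 ≤ 2)
No single strategy strictly dominates all others → no strictly dominant strategy.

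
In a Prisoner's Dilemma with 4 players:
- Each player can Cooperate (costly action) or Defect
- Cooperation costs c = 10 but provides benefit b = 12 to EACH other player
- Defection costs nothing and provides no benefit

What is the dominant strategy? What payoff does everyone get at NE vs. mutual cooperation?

Dominant: Defect; NE payoff = 0; Coop payoff = 26

Work:
Defect dominates (saves cost c = 10, benefit to others is external)
NE: All defect → everyone gets 0
If all cooperate: each receives (3)×12 - 10 = 26
Social dilemma: 26 > 0 but NE gives 0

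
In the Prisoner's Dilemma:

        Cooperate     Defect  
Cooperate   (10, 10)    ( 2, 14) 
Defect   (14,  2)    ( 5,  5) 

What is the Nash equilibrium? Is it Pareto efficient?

(Defect, Defect) is NE; not Pareto efficient

Work:
Defect dominates Cooperate for both players:
If P2 cooperates: Defect (14) > Cooperate (10)
If P2 defects: Defect (5) > Cooperate (2)
NE: (Defect, Defect) with payoff (5, 5)
But (Cooperate, Cooperate) = (10, 10) Pareto dominates (5, 5)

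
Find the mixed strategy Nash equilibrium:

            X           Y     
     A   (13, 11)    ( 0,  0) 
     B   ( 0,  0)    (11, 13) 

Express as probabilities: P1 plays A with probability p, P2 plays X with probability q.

p = 0.5417, q = 0.4583

Work:
Find probabilities that make opponent indifferent:
P2 chooses q to make P1 indifferent between A and B
P1 chooses p to make P2 indifferent between X and Y
Mixed NE: P1 plays (A: 0.5417, B: 0.4583), P2 plays (X: 0.4583, Y: 0.5417)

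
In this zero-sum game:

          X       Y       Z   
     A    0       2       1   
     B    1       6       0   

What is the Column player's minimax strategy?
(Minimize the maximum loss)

Column should play X or Z (all achieve the minimum), value = 1

Work:
Column player minimizes Row's maximum payoff:
Column X: max payoff to Row = 1
Column Y: max payoff to Row = 6
Column Z: max payoff to Row = 1
Minimum is 1, achieved by columns X, Z (tied).
Each of X or Z is a minimax strategy.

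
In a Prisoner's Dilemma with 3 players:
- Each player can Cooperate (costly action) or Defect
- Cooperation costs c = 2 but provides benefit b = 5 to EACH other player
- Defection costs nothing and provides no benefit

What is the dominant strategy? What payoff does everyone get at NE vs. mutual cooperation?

Dominant: Defect; NE payoff = 0; Coop payoff = 8

Work:
Defect dominates (saves cost c = 2, benefit to others is external)
NE: All defect → everyone gets 0
If all cooperate: each receives (2)×5 - 2 = 8
Social dilemma: 8 > 0 but NE gives 0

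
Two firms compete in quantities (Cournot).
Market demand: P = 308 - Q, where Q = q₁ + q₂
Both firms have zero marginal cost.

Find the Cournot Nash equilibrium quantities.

q₁* = q₂* = 102.67; P* = 102.67

Work:
Profit: π_i = P·q_i = (a - q_i - q_j)·q_i
FOC: ∂π_i/∂q_i = a - 2q_i - q_j = 0
Reaction function: q_i = (308 - q_j)/2
Symmetry: q* = 308/3 = 102.67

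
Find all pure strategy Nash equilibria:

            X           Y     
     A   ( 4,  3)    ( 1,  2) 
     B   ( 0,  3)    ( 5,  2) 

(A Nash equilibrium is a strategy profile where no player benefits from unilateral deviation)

Nash equilibrium: (A, X)

Work:
Best responses:
  P1 vs X: payoffs [4, 0] → best response A (payoff 4)
  P1 vs Y: payoffs [1, 5] → best response B (payoff 5)
  P2 vs A: payoffs [3, 2] → best response X (payoff 3)
  P2 vs B: payoffs [3, 2] → best response X (payoff 3)
Mutual best responses: (A,X) → Nash equilibria.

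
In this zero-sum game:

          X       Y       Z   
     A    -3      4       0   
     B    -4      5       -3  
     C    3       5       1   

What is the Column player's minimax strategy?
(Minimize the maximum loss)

Column should play Z, value = 1

Work:
Column player minimizes Row's maximum payoff:
Column X: max payoff to Row = 3
Column Y: max payoff to Row = 5
Column Z: max payoff to Row = 1
Minimum is 1, achieved by column Z.
Minimax strategy: Z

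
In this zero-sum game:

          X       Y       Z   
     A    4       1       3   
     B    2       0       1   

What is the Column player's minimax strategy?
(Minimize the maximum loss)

Column should play Y, value = 1

Work:
Column player minimizes Row's maximum payoff:
Column X: max payoff to Row = 4
Column Y: max payoff to Row = 1
Column Z: max payoff to Row = 3
Minimum is 1, achieved by column Y.
Minimax strategy: Y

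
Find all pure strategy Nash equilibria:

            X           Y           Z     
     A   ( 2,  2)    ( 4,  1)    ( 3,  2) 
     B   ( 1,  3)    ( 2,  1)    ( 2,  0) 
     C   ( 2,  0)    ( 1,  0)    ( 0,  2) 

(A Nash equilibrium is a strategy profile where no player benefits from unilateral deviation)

Nash equilibrium: (A, X), (A, Z)

Work:
Best responses:
  P1 vs X: payoffs [2, 1, 2] → best response A/C (payoff 2)
  P1 vs Y: payoffs [4, 2, 1] → best response A (payoff 4)
  P1 vs Z: payoffs [3, 2, 0] → best response A (payoff 3)
  P2 vs A: payoffs [2, 1, 2] → best response X/Z (payoff 2)
  P2 vs B: payoffs [3, 1, 0] → best response X (payoff 3)
  P2 vs C: payoffs [0, 0, 2] → best response Z (payoff 2)
Mutual best responses: (A,X), (A,Z) → Nash equilibria.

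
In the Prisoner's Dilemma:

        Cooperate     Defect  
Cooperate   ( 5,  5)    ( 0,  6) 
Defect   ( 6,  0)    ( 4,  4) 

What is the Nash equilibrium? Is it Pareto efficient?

(Defect, Defect) is NE; not Pareto efficient

Work:
Defect dominates Cooperate for both players:
If P2 cooperates: Defect (6) > Cooperate (5)
If P2 defects: Defect (4) > Cooperate (0)
NE: (Defect, Defect) with payoff (4, 4)
But (Cooperate, Cooperate) = (5, 5) Pareto dominates (4, 4)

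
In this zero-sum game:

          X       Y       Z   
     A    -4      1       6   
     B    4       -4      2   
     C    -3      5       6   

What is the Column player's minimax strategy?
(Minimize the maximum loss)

Column should play X, value = 4

Work:
Column player minimizes Row's maximum payoff:
Column X: max payoff to Row = 4
Column Y: max payoff to Row = 5
Column Z: max payoff to Row = 6
Minimum is 4, achieved by column X.
Minimax strategy: X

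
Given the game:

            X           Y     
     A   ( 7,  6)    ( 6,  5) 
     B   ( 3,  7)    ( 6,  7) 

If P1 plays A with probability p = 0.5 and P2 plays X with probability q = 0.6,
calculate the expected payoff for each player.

E[P1] = 5.4, E[P2] = 6.3

Work:
E[P1] = p·q·π₁(A,X) + p·(1-q)·π₁(A,Y) + (1-p)·q·π₁(B,X) + (1-p)·(1-q)·π₁(B,Y)
= 0.5·0.6·7 + 0.5·0.4·6 + 0.5·0.6·3 + 0.5·0.4·6
= 5.4

E[P2] = 6.3 (similar calculation)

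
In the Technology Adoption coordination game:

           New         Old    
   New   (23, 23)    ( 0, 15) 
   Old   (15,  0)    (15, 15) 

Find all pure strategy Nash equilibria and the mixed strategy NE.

Pure NE: (New, New) and (Old, Old); Mixed NE: p = 0.6522, q = 0.6522

Work:
Check pure NE:
(New, New): (23, 23) - no unilateral deviation beneficial
(Old, Old): (15, 15) - no unilateral deviation beneficial
Mixed NE: P1 plays New with p = 0.6522, P2 plays New with q = 0.6522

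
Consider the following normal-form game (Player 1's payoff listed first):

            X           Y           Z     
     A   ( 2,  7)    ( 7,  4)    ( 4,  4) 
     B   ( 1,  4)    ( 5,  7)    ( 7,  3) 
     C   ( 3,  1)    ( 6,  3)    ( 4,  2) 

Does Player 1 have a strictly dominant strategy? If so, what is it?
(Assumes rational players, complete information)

No strictly dominant strategy exists for Player 1

Work:
A strategy strictly dominates another if it gives a strictly higher payoff against every opponent action. Compare each pair of P1's strategies column-by-column:
  A vs B: [2 vs 1, 7 vs 5, 4 vs 7] → A does not strictly dominate B (column Z: 4 ≤ 7)
  A vs C: [2 vs 3, 7 vs 6, 4 vs 4] → A does not strictly dominate C (column X: 2 ≤ 3)
  B vs A: [1 vs 2, 5 vs 7, 7 vs 4] → B does not strictly dominate A (column X: 1 ≤ 2)
  B vs C: [1 vs 3, 5 vs 6, 7 vs 4] → B does not strictly dominate C (column X: 1 ≤ 3)
  C vs A: [3 vs 2, 6 vs 7, 4 vs 4] → C does not strictly dominate A (column Y: 6 ≤ 7)
  C vs B: [3 vs 1, 6 vs 5, 4 vs 7] → C does not strictly dominate B (column Z: 4 ≤ 7)
No single strategy strictly dominates all others → no strictly dominant strategy.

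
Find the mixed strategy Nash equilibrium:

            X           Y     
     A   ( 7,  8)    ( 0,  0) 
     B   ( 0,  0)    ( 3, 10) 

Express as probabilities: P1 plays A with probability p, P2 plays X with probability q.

p = 0.5556, q = 0.3

Work:
Find probabilities that make opponent indifferent:
P2 chooses q to make P1 indifferent between A and B
P1 chooses p to make P2 indifferent between X and Y
Mixed NE: P1 plays (A: 0.5556, B: 0.4444), P2 plays (X: 0.3, Y: 0.7)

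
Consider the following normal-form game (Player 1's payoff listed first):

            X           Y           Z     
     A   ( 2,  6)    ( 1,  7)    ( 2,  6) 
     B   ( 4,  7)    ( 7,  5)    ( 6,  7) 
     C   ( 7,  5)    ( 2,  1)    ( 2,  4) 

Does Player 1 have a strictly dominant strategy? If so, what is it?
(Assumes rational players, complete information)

No strictly dominant strategy exists for Player 1

Work:
A strategy strictly dominates another if it gives a strictly higher payoff against every opponent action. Compare each pair of P1's strategies column-by-column:
  A vs B: [2 vs 4, 1 vs 7, 2 vs 6] → A does not strictly dominate B (column X: 2 ≤ 4)
  A vs C: [2 vs 7, 1 vs 2, 2 vs 2] → A does not strictly dominate C (column X: 2 ≤ 7)
  B vs A: [4 vs 2, 7 vs 1, 6 vs 2] → B strictly dominates A
  B vs C: [4 vs 7, 7 vs 2, 6 vs 2] → B does not strictly dominate C (column X: 4 ≤ 7)
  C vs A: [7 vs 2, 2 vs 1, 2 vs 2] → C does not strictly dominate A (column Z: 2 ≤ 2)
  C vs B: [7 vs 4, 2 vs 7, 2 vs 6] → C does not strictly dominate B (column Y: 2 ≤ 7)
No single strategy strictly dominates all others → no strictly dominant strategy.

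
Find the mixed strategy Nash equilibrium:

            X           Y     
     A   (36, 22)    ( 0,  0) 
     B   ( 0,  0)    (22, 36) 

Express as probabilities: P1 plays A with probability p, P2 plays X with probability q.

p = 0.6207, q = 0.3793

Work:
Find probabilities that make opponent indifferent:
P2 chooses q to make P1 indifferent between A and B
P1 chooses p to make P2 indifferent between X and Y
Mixed NE: P1 plays (A: 0.6207, B: 0.3793), P2 plays (X: 0.3793, Y: 0.6207)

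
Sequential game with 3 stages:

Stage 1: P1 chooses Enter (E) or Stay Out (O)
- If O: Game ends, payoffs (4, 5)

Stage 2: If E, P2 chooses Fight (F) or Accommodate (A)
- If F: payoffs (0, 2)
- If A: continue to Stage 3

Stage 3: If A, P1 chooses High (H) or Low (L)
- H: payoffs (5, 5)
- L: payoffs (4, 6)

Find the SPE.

SPE: (E, A, H); Outcome (5, 5)

Work:
Stage 3: P1 chooses H (5 vs 4)
Stage 2: P2: F->2, A->5 (anticipating H). Choose A
Stage 1: P1: O->4, E->5 (anticipating A, H). Choose E
SPE path: E -> A -> H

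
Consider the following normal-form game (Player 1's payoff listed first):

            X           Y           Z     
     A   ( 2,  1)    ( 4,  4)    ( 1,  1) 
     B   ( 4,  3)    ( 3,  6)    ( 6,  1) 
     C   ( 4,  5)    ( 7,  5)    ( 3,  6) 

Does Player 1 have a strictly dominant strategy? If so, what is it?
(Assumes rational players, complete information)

No strictly dominant strategy exists for Player 1

Work:
A strategy strictly dominates another if it gives a strictly higher payoff against every opponent action. Compare each pair of P1's strategies column-by-column:
  A vs B: [2 vs 4, 4 vs 3, 1 vs 6] → A does not strictly dominate B (column X: 2 ≤ 4)
  A vs C: [2 vs 4, 4 vs 7, 1 vs 3] → A does not strictly dominate C (column X: 2 ≤ 4)
  B vs A: [4 vs 2, 3 vs 4, 6 vs 1] → B does not strictly dominate A (column Y: 3 ≤ 4)
  B vs C: [4 vs 4, 3 vs 7, 6 vs 3] → B does not strictly dominate C (column X: 4 ≤ 4)
  C vs A: [4 vs 2, 7 vs 4, 3 vs 1] → C strictly dominates A
  C vs B: [4 vs 4, 7 vs 3, 3 vs 6] → C does not strictly dominate B (column X: 4 ≤ 4)
No single strategy strictly dominates all others → no strictly dominant strategy.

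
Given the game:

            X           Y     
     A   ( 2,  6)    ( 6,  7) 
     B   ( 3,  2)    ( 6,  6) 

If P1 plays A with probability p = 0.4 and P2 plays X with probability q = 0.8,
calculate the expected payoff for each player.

E[P1] = 3.28, E[P2] = 4.16

Work:
E[P1] = p·q·π₁(A,X) + p·(1-q)·π₁(A,Y) + (1-p)·q·π₁(B,X) + (1-p)·(1-q)·π₁(B,Y)
= 0.4·0.8·2 + 0.4·0.2·6 + 0.6·0.8·3 + 0.6·0.2·6
= 3.28

E[P2] = 4.16 (similar calculation)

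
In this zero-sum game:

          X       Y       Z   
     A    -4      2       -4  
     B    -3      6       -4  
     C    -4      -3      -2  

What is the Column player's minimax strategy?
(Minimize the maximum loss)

Column should play X, value = -3

Work:
Column player minimizes Row's maximum payoff:
Column X: max payoff to Row = -3
Column Y: max payoff to Row = 6
Column Z: max payoff to Row = -2
Minimum is -3, achieved by column X.
Minimax strategy: X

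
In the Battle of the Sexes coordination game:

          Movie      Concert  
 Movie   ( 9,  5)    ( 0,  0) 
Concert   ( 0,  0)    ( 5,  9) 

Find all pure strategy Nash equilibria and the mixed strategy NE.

Pure NE: (Movie, Movie) and (Concert, Concert); Mixed NE: p = 0.6429, q = 0.3571

Work:
Check pure NE:
(Movie, Movie): (9, 5) - no unilateral deviation beneficial
(Concert, Concert): (5, 9) - no unilateral deviation beneficial
Mixed NE: P1 plays Movie with p = 0.6429, P2 plays Movie with q = 0.3571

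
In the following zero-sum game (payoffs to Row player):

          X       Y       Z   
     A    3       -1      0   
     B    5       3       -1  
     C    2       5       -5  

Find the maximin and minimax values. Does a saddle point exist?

Maximin = -1, Minimax = 0, Saddle: False

Work:
Row minimums: [-1, -1, -5] → maximin = -1
Column maximums: [5, 5, 0] → minimax = 0
No saddle point (maximin ≠ minimax). Mixed strategy needed.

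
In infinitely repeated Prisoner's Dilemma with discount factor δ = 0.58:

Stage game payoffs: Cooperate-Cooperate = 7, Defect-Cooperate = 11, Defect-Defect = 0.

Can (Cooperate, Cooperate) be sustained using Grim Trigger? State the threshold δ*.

δ* = 0.3636; since δ = 0.58 ≥ 0.3636, cooperation can be sustained

Work:
For Grim Trigger:
Cooperate forever: 7/(1-δ)
Defect then punished: 11 + 0·δ/(1-δ)
Need: 7/(1-δ) ≥ 11 + 0·δ/(1-δ)
Solving: δ ≥ (T-R)/(T-P) = (11-7)/(11-0) = 0.3636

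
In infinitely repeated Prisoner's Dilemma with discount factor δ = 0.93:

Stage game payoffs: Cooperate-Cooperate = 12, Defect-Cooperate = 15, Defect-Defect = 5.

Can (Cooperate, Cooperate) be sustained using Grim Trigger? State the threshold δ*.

δ* = 0.3; since δ = 0.93 ≥ 0.3, cooperation can be sustained

Work:
For Grim Trigger:
Cooperate forever: 12/(1-δ)
Defect then punished: 15 + 5·δ/(1-δ)
Need: 12/(1-δ) ≥ 15 + 5·δ/(1-δ)
Solving: δ ≥ (T-R)/(T-P) = (15-12)/(15-5) = 0.3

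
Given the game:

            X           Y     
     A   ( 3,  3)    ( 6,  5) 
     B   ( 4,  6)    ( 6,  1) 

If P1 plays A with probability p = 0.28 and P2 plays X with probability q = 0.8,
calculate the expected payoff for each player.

E[P1] = 4.176, E[P2] = 4.552

Work:
E[P1] = p·q·π₁(A,X) + p·(1-q)·π₁(A,Y) + (1-p)·q·π₁(B,X) + (1-p)·(1-q)·π₁(B,Y)
= 0.28·0.8·3 + 0.28·0.2·6 + 0.72·0.8·4 + 0.72·0.2·6
= 4.176

E[P2] = 4.552 (similar calculation)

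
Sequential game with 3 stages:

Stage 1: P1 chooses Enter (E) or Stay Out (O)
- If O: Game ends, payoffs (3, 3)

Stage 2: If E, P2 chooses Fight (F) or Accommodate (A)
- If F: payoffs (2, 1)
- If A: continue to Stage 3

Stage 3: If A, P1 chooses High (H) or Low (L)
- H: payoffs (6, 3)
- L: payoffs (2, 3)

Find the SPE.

SPE: (E, A, H); Outcome (6, 3)

Work:
Stage 3: P1 chooses H (6 vs 2)
Stage 2: P2: F->1, A->3 (anticipating H). Choose A
Stage 1: P1: O->3, E->6 (anticipating A, H). Choose E
SPE path: E -> A -> H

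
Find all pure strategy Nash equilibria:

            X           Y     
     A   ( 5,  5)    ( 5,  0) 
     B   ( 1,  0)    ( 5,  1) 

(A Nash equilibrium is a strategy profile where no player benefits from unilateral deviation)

Nash equilibrium: (A, X), (B, Y)

Work:
Best responses:
  P1 vs X: payoffs [5, 1] → best response A (payoff 5)
  P1 vs Y: payoffs [5, 5] → best response A/B (payoff 5)
  P2 vs A: payoffs [5, 0] → best response X (payoff 5)
  P2 vs B: payoffs [0, 1] → best response Y (payoff 1)
Mutual best responses: (A,X), (B,Y) → Nash equilibria.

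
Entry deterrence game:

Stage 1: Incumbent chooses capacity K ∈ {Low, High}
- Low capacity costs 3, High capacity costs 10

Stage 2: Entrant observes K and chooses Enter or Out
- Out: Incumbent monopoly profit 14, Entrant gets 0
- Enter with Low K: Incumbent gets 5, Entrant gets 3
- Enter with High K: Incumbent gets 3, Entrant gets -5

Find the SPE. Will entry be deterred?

SPE: (High, Enter|Low, Out|High); Entry deterred. Incumbent net profit = 4

Work:
After Low K: Entrant enters (3 > 0)
After High K: Entrant stays out (-5 < 0)
Incumbent: Low → 5−3=2, High → 14−10=4
Incumbent chooses High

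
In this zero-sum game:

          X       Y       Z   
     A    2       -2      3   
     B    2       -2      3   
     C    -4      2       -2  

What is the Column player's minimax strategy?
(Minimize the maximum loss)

Column should play X or Y (all achieve the minimum), value = 2

Work:
Column player minimizes Row's maximum payoff:
Column X: max payoff to Row = 2
Column Y: max payoff to Row = 2
Column Z: max payoff to Row = 3
Minimum is 2, achieved by columns X, Y (tied).
Each of X or Y is a minimax strategy.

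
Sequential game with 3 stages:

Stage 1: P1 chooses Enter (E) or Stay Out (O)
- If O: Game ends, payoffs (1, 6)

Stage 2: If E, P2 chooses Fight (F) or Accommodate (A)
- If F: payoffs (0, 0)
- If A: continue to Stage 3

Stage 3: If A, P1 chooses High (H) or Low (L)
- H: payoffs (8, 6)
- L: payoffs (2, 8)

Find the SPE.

SPE: (E, A, H); Outcome (8, 6)

Work:
Stage 3: P1 chooses H (8 vs 2)
Stage 2: P2: F->0, A->6 (anticipating H). Choose A
Stage 1: P1: O->1, E->8 (anticipating A, H). Choose E
SPE path: E -> A -> H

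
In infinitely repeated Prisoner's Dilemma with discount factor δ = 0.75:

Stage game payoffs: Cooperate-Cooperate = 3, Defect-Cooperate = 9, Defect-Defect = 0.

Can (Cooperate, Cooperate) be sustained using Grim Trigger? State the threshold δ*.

δ* = 0.6667; since δ = 0.75 ≥ 0.6667, cooperation can be sustained

Work:
For Grim Trigger:
Cooperate forever: 3/(1-δ)
Defect then punished: 9 + 0·δ/(1-δ)
Need: 3/(1-δ) ≥ 9 + 0·δ/(1-δ)
Solving: δ ≥ (T-R)/(T-P) = (9-3)/(9-0) = 0.6667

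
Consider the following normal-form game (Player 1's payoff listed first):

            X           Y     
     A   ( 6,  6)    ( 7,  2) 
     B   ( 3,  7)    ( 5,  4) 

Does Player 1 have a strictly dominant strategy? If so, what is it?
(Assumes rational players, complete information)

Yes, Player 1's strictly dominant strategy is A

Work:
A strategy strictly dominates another if it gives a strictly higher payoff against every opponent action. Compare each pair of P1's strategies column-by-column:
  A vs B: [6 vs 3, 7 vs 5] → A strictly dominates B
  B vs A: [3 vs 6, 5 vs 7] → B does not strictly dominate A (column X: 3 ≤ 6)
A strictly dominates every other strategy → strictly dominant.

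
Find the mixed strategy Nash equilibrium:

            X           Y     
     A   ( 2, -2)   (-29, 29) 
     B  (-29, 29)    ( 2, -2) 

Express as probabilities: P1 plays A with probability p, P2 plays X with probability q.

p = 0.5, q = 0.5

Work:
Find probabilities that make opponent indifferent:
P2 chooses q to make P1 indifferent between A and B
P1 chooses p to make P2 indifferent between X and Y
Mixed NE: P1 plays (A: 0.5, B: 0.5), P2 plays (X: 0.5, Y: 0.5)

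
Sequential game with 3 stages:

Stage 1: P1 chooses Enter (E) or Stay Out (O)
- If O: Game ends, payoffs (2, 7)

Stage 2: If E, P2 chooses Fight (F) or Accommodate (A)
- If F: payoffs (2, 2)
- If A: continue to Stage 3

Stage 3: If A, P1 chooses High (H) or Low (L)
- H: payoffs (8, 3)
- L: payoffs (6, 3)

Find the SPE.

SPE: (E, A, H); Outcome (8, 3)

Work:
Stage 3: P1 chooses H (8 vs 6)
Stage 2: P2: F->2, A->3 (anticipating H). Choose A
Stage 1: P1: O->2, E->8 (anticipating A, H). Choose E
SPE path: E -> A -> H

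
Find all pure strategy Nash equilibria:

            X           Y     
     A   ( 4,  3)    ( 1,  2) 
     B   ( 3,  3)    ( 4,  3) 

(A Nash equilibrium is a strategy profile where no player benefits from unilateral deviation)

Nash equilibrium: (A, X), (B, Y)

Work:
Best responses:
  P1 vs X: payoffs [4, 3] → best response A (payoff 4)
  P1 vs Y: payoffs [1, 4] → best response B (payoff 4)
  P2 vs A: payoffs [3, 2] → best response X (payoff 3)
  P2 vs B: payoffs [3, 3] → best response X/Y (payoff 3)
Mutual best responses: (A,X), (B,Y) → Nash equilibria.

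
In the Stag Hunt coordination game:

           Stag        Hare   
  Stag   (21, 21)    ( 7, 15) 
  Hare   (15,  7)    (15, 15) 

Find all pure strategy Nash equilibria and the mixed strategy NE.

Pure NE: (Stag, Stag) and (Hare, Hare); Mixed NE: p = 0.5714, q = 0.5714

Work:
Check pure NE:
(Stag, Stag): (21, 21) - no unilateral deviation beneficial
(Hare, Hare): (15, 15) - no unilateral deviation beneficial
Mixed NE: P1 plays Stag with p = 0.5714, P2 plays Stag with q = 0.5714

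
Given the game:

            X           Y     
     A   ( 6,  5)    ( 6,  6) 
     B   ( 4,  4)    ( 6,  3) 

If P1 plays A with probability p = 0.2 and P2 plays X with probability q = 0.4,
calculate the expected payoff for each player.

E[P1] = 5.36, E[P2] = 3.84

Work:
E[P1] = p·q·π₁(A,X) + p·(1-q)·π₁(A,Y) + (1-p)·q·π₁(B,X) + (1-p)·(1-q)·π₁(B,Y)
= 0.2·0.4·6 + 0.2·0.6·6 + 0.8·0.4·4 + 0.8·0.6·6
= 5.36

E[P2] = 3.84 (similar calculation)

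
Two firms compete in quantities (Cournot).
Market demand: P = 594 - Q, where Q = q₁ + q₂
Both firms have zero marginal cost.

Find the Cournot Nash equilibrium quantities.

q₁* = q₂* = 198.0; P* = 198.0

Work:
Profit: π_i = P·q_i = (a - q_i - q_j)·q_i
FOC: ∂π_i/∂q_i = a - 2q_i - q_j = 0
Reaction function: q_i = (594 - q_j)/2
Symmetry: q* = 594/3 = 198.0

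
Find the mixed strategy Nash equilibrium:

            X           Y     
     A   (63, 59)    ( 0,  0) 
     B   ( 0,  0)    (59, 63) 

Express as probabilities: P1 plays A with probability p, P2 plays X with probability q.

p = 0.5164, q = 0.4836

Work:
Find probabilities that make opponent indifferent:
P2 chooses q to make P1 indifferent between A and B
P1 chooses p to make P2 indifferent between X and Y
Mixed NE: P1 plays (A: 0.5164, B: 0.4836), P2 plays (X: 0.4836, Y: 0.5164)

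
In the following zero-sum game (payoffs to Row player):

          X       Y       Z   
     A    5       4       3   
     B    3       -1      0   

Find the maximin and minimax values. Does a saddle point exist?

Maximin = 3, Minimax = 3, Saddle: True

Work:
Row minimums: [3, -1] → maximin = 3
Column maximums: [5, 4, 3] → minimax = 3
Saddle point exists! Game value = 3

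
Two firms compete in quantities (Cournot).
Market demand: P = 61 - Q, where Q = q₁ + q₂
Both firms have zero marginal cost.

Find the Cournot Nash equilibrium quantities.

q₁* = q₂* = 20.33; P* = 20.33

Work:
Profit: π_i = P·q_i = (a - q_i - q_j)·q_i
FOC: ∂π_i/∂q_i = a - 2q_i - q_j = 0
Reaction function: q_i = (61 - q_j)/2
Symmetry: q* = 61/3 = 20.33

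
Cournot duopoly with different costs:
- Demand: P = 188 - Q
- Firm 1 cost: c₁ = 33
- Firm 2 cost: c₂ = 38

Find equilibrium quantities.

q₁* = 53.33, q₂* = 48.33

Work:
Reaction: q₁ = (188 - 33 - q₂)/2
Reaction: q₂ = (188 - 38 - q₁)/2
Solve simultaneously:
q₁* = (188 - 2×33 + 38)/3 = 53.33
q₂* = (188 - 2×38 + 33)/3 = 48.33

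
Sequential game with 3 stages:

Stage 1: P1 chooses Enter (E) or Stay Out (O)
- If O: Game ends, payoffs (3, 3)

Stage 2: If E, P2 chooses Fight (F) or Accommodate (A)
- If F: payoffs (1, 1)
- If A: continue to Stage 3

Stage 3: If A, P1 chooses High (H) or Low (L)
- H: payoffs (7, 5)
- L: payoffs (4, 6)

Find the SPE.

SPE: (E, A, H); Outcome (7, 5)

Work:
Stage 3: P1 chooses H (7 vs 4)
Stage 2: P2: F->1, A->5 (anticipating H). Choose A
Stage 1: P1: O->3, E->7 (anticipating A, H). Choose E
SPE path: E -> A -> H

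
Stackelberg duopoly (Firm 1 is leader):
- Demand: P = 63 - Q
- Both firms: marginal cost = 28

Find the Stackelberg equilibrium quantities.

q₁* (leader) = 17.5, q₂* (follower) = 8.75

Work:
Follower's reaction: q₂ = (a - c - q₁)/2
Leader substitutes: π₁ = q₁·(a - q₁ - (a-c-q₁)/2 - c)
FOC: q₁* = (63 - 28)/2 = 17.50
Then: q₂* = (63 - 28 - 17.5)/2 = 8.75
Leader has first-mover advantage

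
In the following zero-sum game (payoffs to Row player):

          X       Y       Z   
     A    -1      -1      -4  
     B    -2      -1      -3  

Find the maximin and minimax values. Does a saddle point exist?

Maximin = -3, Minimax = -3, Saddle: True

Work:
Row minimums: [-4, -3] → maximin = -3
Column maximums: [-1, -1, -3] → minimax = -3
Saddle point exists! Game value = -3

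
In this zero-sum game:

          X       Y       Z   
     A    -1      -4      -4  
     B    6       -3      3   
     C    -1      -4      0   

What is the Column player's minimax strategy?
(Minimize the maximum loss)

Column should play Y, value = -3

Work:
Column player minimizes Row's maximum payoff:
Column X: max payoff to Row = 6
Column Y: max payoff to Row = -3
Column Z: max payoff to Row = 3
Minimum is -3, achieved by column Y.
Minimax strategy: Y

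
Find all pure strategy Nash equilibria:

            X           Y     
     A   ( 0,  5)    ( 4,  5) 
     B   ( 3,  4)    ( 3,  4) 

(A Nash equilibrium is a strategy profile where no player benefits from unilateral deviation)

Nash equilibrium: (A, Y), (B, X)

Work:
Best responses:
  P1 vs X: payoffs [0, 3] → best response B (payoff 3)
  P1 vs Y: payoffs [4, 3] → best response A (payoff 4)
  P2 vs A: payoffs [5, 5] → best response X/Y (payoff 5)
  P2 vs B: payoffs [4, 4] → best response X/Y (payoff 4)
Mutual best responses: (A,Y), (B,X) → Nash equilibria.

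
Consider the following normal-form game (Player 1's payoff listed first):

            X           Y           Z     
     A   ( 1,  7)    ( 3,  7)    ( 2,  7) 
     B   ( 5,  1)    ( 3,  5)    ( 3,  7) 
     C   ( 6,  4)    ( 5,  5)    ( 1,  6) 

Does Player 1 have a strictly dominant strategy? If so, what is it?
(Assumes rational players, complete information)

No strictly dominant strategy exists for Player 1

Work:
A strategy strictly dominates another if it gives a strictly higher payoff against every opponent action. Compare each pair of P1's strategies column-by-column:
  A vs B: [1 vs 5, 3 vs 3, 2 vs 3] → A does not strictly dominate B (column X: 1 ≤ 5)
  A vs C: [1 vs 6, 3 vs 5, 2 vs 1] → A does not strictly dominate C (column X: 1 ≤ 6)
  B vs A: [5 vs 1, 3 vs 3, 3 vs 2] → B does not strictly dominate A (column Y: 3 ≤ 3)
  B vs C: [5 vs 6, 3 vs 5, 3 vs 1] → B does not strictly dominate C (column X: 5 ≤ 6)
  C vs A: [6 vs 1, 5 vs 3, 1 vs 2] → C does not strictly dominate A (column Z: 1 ≤ 2)
  C vs B: [6 vs 5, 5 vs 3, 1 vs 3] → C does not strictly dominate B (column Z: 1 ≤ 3)
No single strategy strictly dominates all others → no strictly dominant strategy.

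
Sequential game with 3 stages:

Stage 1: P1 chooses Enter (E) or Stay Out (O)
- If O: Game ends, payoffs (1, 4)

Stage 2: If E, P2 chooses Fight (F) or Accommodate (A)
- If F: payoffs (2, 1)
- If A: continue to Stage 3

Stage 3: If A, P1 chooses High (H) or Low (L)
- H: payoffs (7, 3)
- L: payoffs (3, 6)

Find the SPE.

SPE: (E, A, H); Outcome (7, 3)

Work:
Stage 3: P1 chooses H (7 vs 3)
Stage 2: P2: F->1, A->3 (anticipating H). Choose A
Stage 1: P1: O->1, E->7 (anticipating A, H). Choose E
SPE path: E -> A -> H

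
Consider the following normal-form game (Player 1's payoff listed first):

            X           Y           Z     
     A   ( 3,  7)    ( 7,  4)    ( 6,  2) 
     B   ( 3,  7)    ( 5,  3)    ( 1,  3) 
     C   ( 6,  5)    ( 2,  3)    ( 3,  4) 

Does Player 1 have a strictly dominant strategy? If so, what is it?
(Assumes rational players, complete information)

No strictly dominant strategy exists for Player 1

Work:
A strategy strictly dominates another if it gives a strictly higher payoff against every opponent action. Compare each pair of P1's strategies column-by-column:
  A vs B: [3 vs 3, 7 vs 5, 6 vs 1] → A does not strictly dominate B (column X: 3 ≤ 3)
  A vs C: [3 vs 6, 7 vs 2, 6 vs 3] → A does not strictly dominate C (column X: 3 ≤ 6)
  B vs A: [3 vs 3, 5 vs 7, 1 vs 6] → B does not strictly dominate A (column X: 3 ≤ 3)
  B vs C: [3 vs 6, 5 vs 2, 1 vs 3] → B does not strictly dominate C (column X: 3 ≤ 6)
  C vs A: [6 vs 3, 2 vs 7, 3 vs 6] → C does not strictly dominate A (column Y: 2 ≤ 7)
  C vs B: [6 vs 3, 2 vs 5, 3 vs 1] → C does not strictly dominate B (column Y: 2 ≤ 5)
No single strategy strictly dominates all others → no strictly dominant strategy.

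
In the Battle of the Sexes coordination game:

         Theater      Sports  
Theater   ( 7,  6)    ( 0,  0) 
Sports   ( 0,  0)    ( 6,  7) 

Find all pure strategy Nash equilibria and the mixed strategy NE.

Pure NE: (Theater, Theater) and (Sports, Sports); Mixed NE: p = 0.5385, q = 0.4615

Work:
Check pure NE:
(Theater, Theater): (7, 6) - no unilateral deviation beneficial
(Sports, Sports): (6, 7) - no unilateral deviation beneficial
Mixed NE: P1 plays Theater with p = 0.5385, P2 plays Theater with q = 0.4615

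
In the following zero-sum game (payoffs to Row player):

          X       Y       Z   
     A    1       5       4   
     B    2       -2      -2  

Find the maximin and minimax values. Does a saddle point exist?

Maximin = 1, Minimax = 2, Saddle: False

Work:
Row minimums: [1, -2] → maximin = 1
Column maximums: [2, 5, 4] → minimax = 2
No saddle point (maximin ≠ minimax). Mixed strategy needed.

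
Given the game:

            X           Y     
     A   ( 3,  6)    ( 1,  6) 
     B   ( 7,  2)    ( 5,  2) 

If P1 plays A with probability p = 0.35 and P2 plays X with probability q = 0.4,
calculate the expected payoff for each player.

E[P1] = 4.4, E[P2] = 3.4

Work:
E[P1] = p·q·π₁(A,X) + p·(1-q)·π₁(A,Y) + (1-p)·q·π₁(B,X) + (1-p)·(1-q)·π₁(B,Y)
= 0.35·0.4·3 + 0.35·0.6·1 + 0.65·0.4·7 + 0.65·0.6·5
= 4.4

E[P2] = 3.4 (similar calculation)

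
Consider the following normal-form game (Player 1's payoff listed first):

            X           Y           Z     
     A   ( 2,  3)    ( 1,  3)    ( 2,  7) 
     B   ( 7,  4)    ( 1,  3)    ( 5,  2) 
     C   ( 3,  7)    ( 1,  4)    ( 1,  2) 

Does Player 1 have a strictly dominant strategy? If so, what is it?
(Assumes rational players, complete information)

No strictly dominant strategy exists for Player 1

Work:
A strategy strictly dominates another if it gives a strictly higher payoff against every opponent action. Compare each pair of P1's strategies column-by-column:
  A vs B: [2 vs 7, 1 vs 1, 2 vs 5] → A does not strictly dominate B (column X: 2 ≤ 7)
  A vs C: [2 vs 3, 1 vs 1, 2 vs 1] → A does not strictly dominate C (column X: 2 ≤ 3)
  B vs A: [7 vs 2, 1 vs 1, 5 vs 2] → B does not strictly dominate A (column Y: 1 ≤ 1)
  B vs C: [7 vs 3, 1 vs 1, 5 vs 1] → B does not strictly dominate C (column Y: 1 ≤ 1)
  C vs A: [3 vs 2, 1 vs 1, 1 vs 2] → C does not strictly dominate A (column Y: 1 ≤ 1)
  C vs B: [3 vs 7, 1 vs 1, 1 vs 5] → C does not strictly dominate B (column X: 3 ≤ 7)
No single strategy strictly dominates all others → no strictly dominant strategy.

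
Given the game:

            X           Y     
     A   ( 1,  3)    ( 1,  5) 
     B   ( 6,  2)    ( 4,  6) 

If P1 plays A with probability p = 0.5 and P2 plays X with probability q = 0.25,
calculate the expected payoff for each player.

E[P1] = 2.75, E[P2] = 4.75

Work:
E[P1] = p·q·π₁(A,X) + p·(1-q)·π₁(A,Y) + (1-p)·q·π₁(B,X) + (1-p)·(1-q)·π₁(B,Y)
= 0.5·0.25·1 + 0.5·0.75·1 + 0.5·0.25·6 + 0.5·0.75·4
= 2.75

E[P2] = 4.75 (similar calculation)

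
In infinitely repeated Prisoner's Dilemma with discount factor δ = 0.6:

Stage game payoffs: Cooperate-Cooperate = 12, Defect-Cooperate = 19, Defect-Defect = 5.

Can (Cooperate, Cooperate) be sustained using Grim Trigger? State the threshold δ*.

δ* = 0.5; since δ = 0.6 ≥ 0.5, cooperation can be sustained

Work:
For Grim Trigger:
Cooperate forever: 12/(1-δ)
Defect then punished: 19 + 5·δ/(1-δ)
Need: 12/(1-δ) ≥ 19 + 5·δ/(1-δ)
Solving: δ ≥ (T-R)/(T-P) = (19-12)/(19-5) = 0.5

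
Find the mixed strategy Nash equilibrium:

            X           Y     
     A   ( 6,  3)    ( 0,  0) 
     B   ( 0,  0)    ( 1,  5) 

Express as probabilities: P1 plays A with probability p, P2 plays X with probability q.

p = 0.625, q = 0.1429

Work:
Find probabilities that make opponent indifferent:
P2 chooses q to make P1 indifferent between A and B
P1 chooses p to make P2 indifferent between X and Y
Mixed NE: P1 plays (A: 0.625, B: 0.375), P2 plays (X: 0.1429, Y: 0.8571)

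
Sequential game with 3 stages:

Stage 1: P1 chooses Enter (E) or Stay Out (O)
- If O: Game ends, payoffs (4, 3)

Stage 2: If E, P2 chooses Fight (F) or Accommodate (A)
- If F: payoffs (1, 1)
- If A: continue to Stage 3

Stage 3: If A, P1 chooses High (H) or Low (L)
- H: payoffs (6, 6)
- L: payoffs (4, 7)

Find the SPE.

SPE: (E, A, H); Outcome (6, 6)

Work:
Stage 3: P1 chooses H (6 vs 4)
Stage 2: P2: F->1, A->6 (anticipating H). Choose A
Stage 1: P1: O->4, E->6 (anticipating A, H). Choose E
SPE path: E -> A -> H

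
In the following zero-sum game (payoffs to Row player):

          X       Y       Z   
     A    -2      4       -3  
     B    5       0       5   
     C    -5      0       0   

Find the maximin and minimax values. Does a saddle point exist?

Maximin = 0, Minimax = 4, Saddle: False

Work:
Row minimums: [-3, 0, -5] → maximin = 0
Column maximums: [5, 4, 5] → minimax = 4
No saddle point (maximin ≠ minimax). Mixed strategy needed.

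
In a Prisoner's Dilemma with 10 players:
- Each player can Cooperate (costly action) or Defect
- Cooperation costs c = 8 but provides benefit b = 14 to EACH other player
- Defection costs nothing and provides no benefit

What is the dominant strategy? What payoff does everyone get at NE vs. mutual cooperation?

Dominant: Defect; NE payoff = 0; Coop payoff = 118

Work:
Defect dominates (saves cost c = 8, benefit to others is external)
NE: All defect → everyone gets 0
If all cooperate: each receives (9)×14 - 8 = 118
Social dilemma: 118 > 0 but NE gives 0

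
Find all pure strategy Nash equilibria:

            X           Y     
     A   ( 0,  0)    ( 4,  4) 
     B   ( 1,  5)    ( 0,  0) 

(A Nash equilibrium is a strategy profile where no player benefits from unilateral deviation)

Nash equilibrium: (A, Y), (B, X)

Work:
Best responses:
  P1 vs X: payoffs [0, 1] → best response B (payoff 1)
  P1 vs Y: payoffs [4, 0] → best response A (payoff 4)
  P2 vs A: payoffs [0, 4] → best response Y (payoff 4)
  P2 vs B: payoffs [5, 0] → best response X (payoff 5)
Mutual best responses: (A,Y), (B,X) → Nash equilibria.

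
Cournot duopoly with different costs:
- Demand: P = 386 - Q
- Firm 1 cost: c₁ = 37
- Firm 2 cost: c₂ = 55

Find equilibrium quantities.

q₁* = 122.33, q₂* = 104.33

Work:
Reaction: q₁ = (386 - 37 - q₂)/2
Reaction: q₂ = (386 - 55 - q₁)/2
Solve simultaneously:
q₁* = (386 - 2×37 + 55)/3 = 122.33
q₂* = (386 - 2×55 + 37)/3 = 104.33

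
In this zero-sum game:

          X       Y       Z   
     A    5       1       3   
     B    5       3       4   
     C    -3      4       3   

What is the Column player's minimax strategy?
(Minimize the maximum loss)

Column should play Y or Z (all achieve the minimum), value = 4

Work:
Column player minimizes Row's maximum payoff:
Column X: max payoff to Row = 5
Column Y: max payoff to Row = 4
Column Z: max payoff to Row = 4
Minimum is 4, achieved by columns Y, Z (tied).
Each of Y or Z is a minimax strategy.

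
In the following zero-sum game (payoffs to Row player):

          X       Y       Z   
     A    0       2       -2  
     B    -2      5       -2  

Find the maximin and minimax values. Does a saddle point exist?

Maximin = -2, Minimax = -2, Saddle: True

Work:
Row minimums: [-2, -2] → maximin = -2
Column maximums: [0, 5, -2] → minimax = -2
Saddle point exists! Game value = -2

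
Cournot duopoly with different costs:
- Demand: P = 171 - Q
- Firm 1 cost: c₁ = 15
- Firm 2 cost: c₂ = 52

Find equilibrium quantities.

q₁* = 64.33, q₂* = 27.33

Work:
Reaction: q₁ = (171 - 15 - q₂)/2
Reaction: q₂ = (171 - 52 - q₁)/2
Solve simultaneously:
q₁* = (171 - 2×15 + 52)/3 = 64.33
q₂* = (171 - 2×52 + 15)/3 = 27.33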